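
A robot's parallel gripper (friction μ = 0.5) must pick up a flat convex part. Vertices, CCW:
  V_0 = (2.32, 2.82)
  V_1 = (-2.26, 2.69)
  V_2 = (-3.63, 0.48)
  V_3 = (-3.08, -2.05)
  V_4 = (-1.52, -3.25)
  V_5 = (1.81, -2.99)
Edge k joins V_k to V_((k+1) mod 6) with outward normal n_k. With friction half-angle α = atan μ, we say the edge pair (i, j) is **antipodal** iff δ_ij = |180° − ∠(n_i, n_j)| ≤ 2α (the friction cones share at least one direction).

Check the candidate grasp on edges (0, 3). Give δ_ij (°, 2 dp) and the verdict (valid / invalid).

α = atan 0.5 = 26.57°;  2α = 53.13°
edge 0: e_0 = (-4.58, -0.13);  n_0 = (-0.0284, +0.9996)
edge 3: e_3 = (+1.56, -1.20);  n_3 = (-0.6097, -0.7926)
∠(n_0, n_3) = 140.81°
δ = |180° − 140.81°| = 39.19°
39.19° ≤ 2α = 53.13°  →  valid

δ = 39.19°, valid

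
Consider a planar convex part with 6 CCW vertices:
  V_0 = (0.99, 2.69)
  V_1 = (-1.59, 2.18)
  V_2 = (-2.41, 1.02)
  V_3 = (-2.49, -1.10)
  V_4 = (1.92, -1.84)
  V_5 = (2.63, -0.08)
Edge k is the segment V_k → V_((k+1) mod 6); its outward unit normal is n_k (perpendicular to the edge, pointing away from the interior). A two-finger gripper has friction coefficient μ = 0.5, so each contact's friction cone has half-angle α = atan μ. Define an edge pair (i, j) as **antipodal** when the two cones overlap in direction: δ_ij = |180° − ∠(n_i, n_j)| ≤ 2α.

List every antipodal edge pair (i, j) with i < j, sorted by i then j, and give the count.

α = atan 0.5 = 26.57°;  2α = 53.13°
n_0 = (-0.1939, +0.9810)
n_1 = (-0.8166, +0.5772)
n_2 = (-0.9993, +0.0377)
n_3 = (-0.1655, -0.9862)
n_4 = (+0.9274, -0.3741)
n_5 = (+0.8605, +0.5095)
  (0,1): δ = 136.44°  ·
  (0,2): δ = 103.34°  ·
  (0,3): δ = 20.71°  ✓
  (0,4): δ = 56.85°  ·
  (0,5): δ = 109.45°  ·
  (1,2): δ = 146.90°  ·
  (1,3): δ = 64.27°  ·
  (1,4): δ = 13.29°  ✓
  (1,5): δ = 65.88°  ·
  (2,3): δ = 97.36°  ·
  (2,4): δ = 19.81°  ✓
  (2,5): δ = 32.79°  ✓
  (3,4): δ = 102.44°  ·
  (3,5): δ = 49.85°  ✓
  (4,5): δ = 127.40°  ·
antipodal pairs: 5

count = 5; pairs: (0,3), (1,4), (2,4), (2,5), (3,5)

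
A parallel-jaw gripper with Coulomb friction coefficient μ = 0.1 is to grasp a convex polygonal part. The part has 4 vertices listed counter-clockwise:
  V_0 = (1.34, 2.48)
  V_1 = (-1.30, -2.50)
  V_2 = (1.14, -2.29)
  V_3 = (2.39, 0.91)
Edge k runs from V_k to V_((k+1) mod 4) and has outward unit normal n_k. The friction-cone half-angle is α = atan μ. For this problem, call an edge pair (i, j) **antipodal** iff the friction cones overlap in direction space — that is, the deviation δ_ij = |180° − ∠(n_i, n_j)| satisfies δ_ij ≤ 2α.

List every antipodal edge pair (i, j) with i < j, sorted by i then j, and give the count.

count = 1; pairs: (0,2)

α = atan 0.1 = 5.71°;  2α = 11.42°
n_0 = (-0.8835, +0.4684)
n_1 = (+0.0857, -0.9963)
n_2 = (+0.9315, -0.3639)
n_3 = (+0.8312, +0.5559)
  (0,1): δ = 57.15°  ·
  (0,2): δ = 6.59°  ✓
  (0,3): δ = 61.70°  ·
  (1,2): δ = 116.26°  ·
  (1,3): δ = 61.14°  ·
  (2,3): δ = 124.89°  ·
antipodal pairs: 1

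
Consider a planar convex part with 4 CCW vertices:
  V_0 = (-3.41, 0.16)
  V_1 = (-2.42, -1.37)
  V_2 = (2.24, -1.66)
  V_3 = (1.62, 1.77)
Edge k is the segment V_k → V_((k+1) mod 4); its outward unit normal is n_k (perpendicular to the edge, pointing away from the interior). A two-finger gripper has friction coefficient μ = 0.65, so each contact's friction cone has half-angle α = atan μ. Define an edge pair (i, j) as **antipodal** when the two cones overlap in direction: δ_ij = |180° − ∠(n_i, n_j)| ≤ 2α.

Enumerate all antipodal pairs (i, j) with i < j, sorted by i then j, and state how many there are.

α = atan 0.65 = 33.02°;  2α = 66.05°
n_0 = (-0.8396, -0.5433)
n_1 = (-0.0621, -0.9981)
n_2 = (+0.9841, +0.1779)
n_3 = (-0.3048, +0.9524)
  (0,1): δ = 126.47°  ·
  (0,2): δ = 22.66°  ✓
  (0,3): δ = 74.84°  ·
  (1,2): δ = 76.19°  ·
  (1,3): δ = 21.31°  ✓
  (2,3): δ = 82.50°  ·
antipodal pairs: 2

count = 2; pairs: (0,2), (1,3)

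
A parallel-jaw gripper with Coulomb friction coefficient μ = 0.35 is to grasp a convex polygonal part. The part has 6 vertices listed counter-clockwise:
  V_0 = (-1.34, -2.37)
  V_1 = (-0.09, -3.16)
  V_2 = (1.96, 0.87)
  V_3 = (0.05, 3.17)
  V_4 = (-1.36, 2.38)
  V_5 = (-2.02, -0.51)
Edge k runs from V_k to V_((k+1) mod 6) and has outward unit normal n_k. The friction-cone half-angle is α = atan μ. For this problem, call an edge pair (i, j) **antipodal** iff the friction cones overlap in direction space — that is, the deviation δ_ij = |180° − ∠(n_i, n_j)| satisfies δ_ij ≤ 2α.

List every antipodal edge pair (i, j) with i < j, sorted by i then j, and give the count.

count = 4; pairs: (0,2), (1,3), (1,4), (2,5)

α = atan 0.35 = 19.29°;  2α = 38.58°
n_0 = (-0.5342, -0.8453)
n_1 = (+0.8913, -0.4534)
n_2 = (+0.7693, +0.6389)
n_3 = (-0.4888, +0.8724)
n_4 = (-0.9749, +0.2226)
n_5 = (-0.9392, -0.3434)
  (0,1): δ = 84.67°  ·
  (0,2): δ = 18.00°  ✓
  (0,3): δ = 61.55°  ·
  (0,4): δ = 109.43°  ·
  (0,5): δ = 142.37°  ·
  (1,2): δ = 113.33°  ·
  (1,3): δ = 33.78°  ✓
  (1,4): δ = 14.10°  ✓
  (1,5): δ = 47.04°  ·
  (2,3): δ = 100.45°  ·
  (2,4): δ = 52.57°  ·
  (2,5): δ = 19.63°  ✓
  (3,4): δ = 132.13°  ·
  (3,5): δ = 99.18°  ·
  (4,5): δ = 147.05°  ·
antipodal pairs: 4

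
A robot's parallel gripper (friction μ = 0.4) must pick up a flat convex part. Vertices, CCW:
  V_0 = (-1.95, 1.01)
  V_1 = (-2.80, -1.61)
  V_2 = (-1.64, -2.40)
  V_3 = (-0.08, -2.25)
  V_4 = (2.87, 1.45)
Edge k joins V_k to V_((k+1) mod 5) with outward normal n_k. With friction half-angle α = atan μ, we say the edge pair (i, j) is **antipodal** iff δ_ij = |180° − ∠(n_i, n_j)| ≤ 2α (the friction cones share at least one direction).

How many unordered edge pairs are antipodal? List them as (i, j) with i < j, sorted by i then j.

count = 3; pairs: (0,3), (1,4), (2,4)

α = atan 0.4 = 21.80°;  2α = 43.60°
n_0 = (-0.9512, +0.3086)
n_1 = (-0.5629, -0.8265)
n_2 = (+0.0957, -0.9954)
n_3 = (+0.7819, -0.6234)
n_4 = (-0.0909, +0.9959)
  (0,1): δ = 106.28°  ·
  (0,2): δ = 66.53°  ·
  (0,3): δ = 20.59°  ✓
  (0,4): δ = 113.19°  ·
  (1,2): δ = 140.25°  ·
  (1,3): δ = 94.31°  ·
  (1,4): δ = 39.47°  ✓
  (2,3): δ = 134.06°  ·
  (2,4): δ = 0.28°  ✓
  (3,4): δ = 46.22°  ·
antipodal pairs: 3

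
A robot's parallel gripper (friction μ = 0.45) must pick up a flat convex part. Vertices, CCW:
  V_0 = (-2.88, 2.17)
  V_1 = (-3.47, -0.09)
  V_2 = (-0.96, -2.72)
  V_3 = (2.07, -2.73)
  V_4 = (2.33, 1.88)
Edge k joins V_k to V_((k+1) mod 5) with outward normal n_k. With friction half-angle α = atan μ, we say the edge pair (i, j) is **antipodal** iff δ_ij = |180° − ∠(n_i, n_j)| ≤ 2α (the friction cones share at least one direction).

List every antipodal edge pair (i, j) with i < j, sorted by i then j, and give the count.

count = 4; pairs: (0,3), (1,3), (1,4), (2,4)

α = atan 0.45 = 24.23°;  2α = 48.46°
n_0 = (-0.9676, +0.2526)
n_1 = (-0.7234, -0.6904)
n_2 = (-0.0033, -1.0000)
n_3 = (+0.9984, -0.0563)
n_4 = (+0.0556, +0.9985)
  (0,1): δ = 121.71°  ·
  (0,2): δ = 75.56°  ·
  (0,3): δ = 11.40°  ✓
  (0,4): δ = 101.45°  ·
  (1,2): δ = 133.85°  ·
  (1,3): δ = 46.89°  ✓
  (1,4): δ = 43.15°  ✓
  (2,3): δ = 93.04°  ·
  (2,4): δ = 3.00°  ✓
  (3,4): δ = 89.96°  ·
antipodal pairs: 4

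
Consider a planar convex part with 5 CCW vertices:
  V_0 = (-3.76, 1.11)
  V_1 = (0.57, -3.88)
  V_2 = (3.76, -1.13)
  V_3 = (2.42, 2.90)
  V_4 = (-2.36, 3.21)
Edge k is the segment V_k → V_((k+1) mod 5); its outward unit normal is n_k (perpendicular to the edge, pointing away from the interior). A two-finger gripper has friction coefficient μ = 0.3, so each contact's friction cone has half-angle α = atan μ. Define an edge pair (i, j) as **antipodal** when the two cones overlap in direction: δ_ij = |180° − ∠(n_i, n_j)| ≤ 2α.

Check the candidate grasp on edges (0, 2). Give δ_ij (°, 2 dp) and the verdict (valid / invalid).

α = atan 0.3 = 16.70°;  2α = 33.40°
edge 0: e_0 = (+4.33, -4.99);  n_0 = (-0.7553, -0.6554)
edge 2: e_2 = (-1.34, +4.03);  n_2 = (+0.9489, +0.3155)
∠(n_0, n_2) = 157.44°
δ = |180° − 157.44°| = 22.56°
22.56° ≤ 2α = 33.40°  →  valid

δ = 22.56°, valid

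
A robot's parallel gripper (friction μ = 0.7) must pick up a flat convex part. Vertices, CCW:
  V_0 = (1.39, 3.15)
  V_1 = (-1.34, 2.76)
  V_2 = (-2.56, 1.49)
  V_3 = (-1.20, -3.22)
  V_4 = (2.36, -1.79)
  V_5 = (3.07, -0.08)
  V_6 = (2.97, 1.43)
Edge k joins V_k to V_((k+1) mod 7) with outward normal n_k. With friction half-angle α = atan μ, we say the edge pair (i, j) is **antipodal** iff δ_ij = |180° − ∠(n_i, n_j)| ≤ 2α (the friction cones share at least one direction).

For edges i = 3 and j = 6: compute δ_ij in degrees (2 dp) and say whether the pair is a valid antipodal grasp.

α = atan 0.7 = 34.99°;  2α = 69.98°
edge 3: e_3 = (+3.56, +1.43);  n_3 = (+0.3727, -0.9279)
edge 6: e_6 = (-1.58, +1.72);  n_6 = (+0.7364, +0.6765)
∠(n_3, n_6) = 110.69°
δ = |180° − 110.69°| = 69.31°
69.31° ≤ 2α = 69.98°  →  valid

δ = 69.31°, valid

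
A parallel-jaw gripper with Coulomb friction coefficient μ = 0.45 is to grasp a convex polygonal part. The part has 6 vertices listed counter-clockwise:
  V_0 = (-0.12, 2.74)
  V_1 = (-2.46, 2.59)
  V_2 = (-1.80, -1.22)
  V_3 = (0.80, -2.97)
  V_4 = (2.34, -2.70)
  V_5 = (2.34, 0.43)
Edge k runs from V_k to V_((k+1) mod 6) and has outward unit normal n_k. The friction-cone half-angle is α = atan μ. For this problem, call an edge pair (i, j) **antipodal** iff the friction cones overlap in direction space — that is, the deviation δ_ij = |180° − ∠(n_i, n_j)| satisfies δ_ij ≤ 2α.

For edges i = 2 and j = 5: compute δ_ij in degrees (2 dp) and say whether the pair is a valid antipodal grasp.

δ = 9.26°, valid

α = atan 0.45 = 24.23°;  2α = 48.46°
edge 2: e_2 = (+2.60, -1.75);  n_2 = (-0.5584, -0.8296)
edge 5: e_5 = (-2.46, +2.31);  n_5 = (+0.6845, +0.7290)
∠(n_2, n_5) = 170.74°
δ = |180° − 170.74°| = 9.26°
9.26° ≤ 2α = 48.46°  →  valid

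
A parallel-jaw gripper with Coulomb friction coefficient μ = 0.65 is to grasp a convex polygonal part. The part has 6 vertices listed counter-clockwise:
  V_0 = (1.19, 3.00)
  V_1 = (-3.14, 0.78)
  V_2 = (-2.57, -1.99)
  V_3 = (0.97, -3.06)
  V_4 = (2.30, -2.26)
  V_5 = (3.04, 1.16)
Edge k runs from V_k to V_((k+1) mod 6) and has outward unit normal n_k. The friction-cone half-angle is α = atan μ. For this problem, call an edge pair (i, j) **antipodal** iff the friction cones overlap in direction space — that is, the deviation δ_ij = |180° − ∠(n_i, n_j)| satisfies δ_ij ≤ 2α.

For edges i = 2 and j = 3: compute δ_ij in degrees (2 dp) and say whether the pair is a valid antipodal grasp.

δ = 132.15°, invalid

α = atan 0.65 = 33.02°;  2α = 66.05°
edge 2: e_2 = (+3.54, -1.07);  n_2 = (-0.2893, -0.9572)
edge 3: e_3 = (+1.33, +0.80);  n_3 = (+0.5154, -0.8569)
∠(n_2, n_3) = 47.85°
δ = |180° − 47.85°| = 132.15°
132.15° > 2α = 66.05°  →  invalid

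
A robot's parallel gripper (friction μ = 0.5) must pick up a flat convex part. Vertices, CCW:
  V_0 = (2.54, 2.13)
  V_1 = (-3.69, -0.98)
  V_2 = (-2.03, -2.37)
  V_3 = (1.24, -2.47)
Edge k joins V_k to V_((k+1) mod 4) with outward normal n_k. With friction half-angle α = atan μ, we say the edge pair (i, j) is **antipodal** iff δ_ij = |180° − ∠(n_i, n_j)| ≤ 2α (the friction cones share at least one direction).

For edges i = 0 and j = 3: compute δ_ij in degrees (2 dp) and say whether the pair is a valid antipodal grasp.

δ = 47.69°, valid

α = atan 0.5 = 26.57°;  2α = 53.13°
edge 0: e_0 = (-6.23, -3.11);  n_0 = (-0.4466, +0.8947)
edge 3: e_3 = (+1.30, +4.60);  n_3 = (+0.9623, -0.2720)
∠(n_0, n_3) = 132.31°
δ = |180° − 132.31°| = 47.69°
47.69° ≤ 2α = 53.13°  →  valid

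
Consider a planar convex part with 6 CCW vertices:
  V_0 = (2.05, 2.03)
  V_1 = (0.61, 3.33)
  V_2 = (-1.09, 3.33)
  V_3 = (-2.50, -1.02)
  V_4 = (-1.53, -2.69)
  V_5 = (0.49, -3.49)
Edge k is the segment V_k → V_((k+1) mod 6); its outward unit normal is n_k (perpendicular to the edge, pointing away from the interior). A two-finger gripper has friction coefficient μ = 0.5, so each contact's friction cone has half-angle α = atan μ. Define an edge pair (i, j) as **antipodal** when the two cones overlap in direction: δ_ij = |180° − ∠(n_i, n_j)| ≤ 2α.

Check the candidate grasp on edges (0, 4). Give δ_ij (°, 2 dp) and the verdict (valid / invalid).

δ = 20.47°, valid

α = atan 0.5 = 26.57°;  2α = 53.13°
edge 0: e_0 = (-1.44, +1.30);  n_0 = (+0.6701, +0.7423)
edge 4: e_4 = (+2.02, -0.80);  n_4 = (-0.3682, -0.9297)
∠(n_0, n_4) = 159.53°
δ = |180° − 159.53°| = 20.47°
20.47° ≤ 2α = 53.13°  →  valid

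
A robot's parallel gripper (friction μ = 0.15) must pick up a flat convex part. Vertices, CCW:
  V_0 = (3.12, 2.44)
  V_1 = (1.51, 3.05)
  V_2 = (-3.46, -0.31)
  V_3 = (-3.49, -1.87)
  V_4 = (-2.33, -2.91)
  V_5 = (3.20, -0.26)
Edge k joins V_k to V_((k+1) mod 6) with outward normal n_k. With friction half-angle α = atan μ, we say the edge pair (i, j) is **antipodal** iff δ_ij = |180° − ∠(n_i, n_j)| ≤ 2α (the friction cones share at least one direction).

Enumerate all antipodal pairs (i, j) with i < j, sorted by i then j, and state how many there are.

α = atan 0.15 = 8.53°;  2α = 17.06°
n_0 = (+0.3543, +0.9351)
n_1 = (-0.5601, +0.8284)
n_2 = (-0.9998, +0.0192)
n_3 = (-0.6675, -0.7446)
n_4 = (+0.4321, -0.9018)
n_5 = (+0.9996, +0.0296)
  (0,1): δ = 125.19°  ·
  (0,2): δ = 70.35°  ·
  (0,3): δ = 21.13°  ·
  (0,4): δ = 46.35°  ·
  (0,5): δ = 112.45°  ·
  (1,2): δ = 125.16°  ·
  (1,3): δ = 75.94°  ·
  (1,4): δ = 8.46°  ✓
  (1,5): δ = 57.64°  ·
  (2,3): δ = 130.78°  ·
  (2,4): δ = 63.29°  ·
  (2,5): δ = 2.80°  ✓
  (3,4): δ = 112.52°  ·
  (3,5): δ = 46.42°  ·
  (4,5): δ = 113.91°  ·
antipodal pairs: 2

count = 2; pairs: (1,4), (2,5)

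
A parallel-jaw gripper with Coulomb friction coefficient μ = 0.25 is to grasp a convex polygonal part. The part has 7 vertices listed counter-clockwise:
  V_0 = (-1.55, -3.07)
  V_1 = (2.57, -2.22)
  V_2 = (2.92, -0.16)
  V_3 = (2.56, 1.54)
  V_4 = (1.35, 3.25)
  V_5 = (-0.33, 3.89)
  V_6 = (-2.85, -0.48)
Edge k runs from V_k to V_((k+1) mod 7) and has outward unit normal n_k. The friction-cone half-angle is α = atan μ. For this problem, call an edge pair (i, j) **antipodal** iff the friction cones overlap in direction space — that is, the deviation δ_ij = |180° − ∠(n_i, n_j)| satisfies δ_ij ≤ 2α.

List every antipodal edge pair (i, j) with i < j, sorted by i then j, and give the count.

count = 3; pairs: (1,5), (2,6), (3,6)

α = atan 0.25 = 14.04°;  2α = 28.07°
n_0 = (+0.2021, -0.9794)
n_1 = (+0.9859, -0.1675)
n_2 = (+0.9783, +0.2072)
n_3 = (+0.8163, +0.5776)
n_4 = (+0.3560, +0.9345)
n_5 = (-0.8663, +0.4996)
n_6 = (-0.8937, -0.4486)
  (0,1): δ = 111.30°  ·
  (0,2): δ = 89.70°  ·
  (0,3): δ = 66.37°  ·
  (0,4): δ = 32.51°  ·
  (0,5): δ = 48.37°  ·
  (0,6): δ = 105.00°  ·
  (1,2): δ = 158.40°  ·
  (1,3): δ = 135.07°  ·
  (1,4): δ = 101.21°  ·
  (1,5): δ = 20.33°  ✓
  (1,6): δ = 36.30°  ·
  (2,3): δ = 156.67°  ·
  (2,4): δ = 122.81°  ·
  (2,5): δ = 41.93°  ·
  (2,6): δ = 14.70°  ✓
  (3,4): δ = 146.14°  ·
  (3,5): δ = 65.25°  ·
  (3,6): δ = 8.63°  ✓
  (4,5): δ = 99.12°  ·
  (4,6): δ = 42.49°  ·
  (5,6): δ = 123.38°  ·
antipodal pairs: 3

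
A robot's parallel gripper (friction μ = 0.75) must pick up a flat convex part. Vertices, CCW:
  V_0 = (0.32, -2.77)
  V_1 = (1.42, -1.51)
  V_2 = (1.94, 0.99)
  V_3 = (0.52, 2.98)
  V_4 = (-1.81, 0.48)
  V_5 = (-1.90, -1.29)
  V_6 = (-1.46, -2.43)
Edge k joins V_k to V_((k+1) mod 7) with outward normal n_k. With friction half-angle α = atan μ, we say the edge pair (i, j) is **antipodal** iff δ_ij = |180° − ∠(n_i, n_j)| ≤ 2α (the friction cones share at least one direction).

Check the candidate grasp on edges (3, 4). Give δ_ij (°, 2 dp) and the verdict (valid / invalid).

δ = 139.93°, invalid

α = atan 0.75 = 36.87°;  2α = 73.74°
edge 3: e_3 = (-2.33, -2.50);  n_3 = (-0.7315, +0.6818)
edge 4: e_4 = (-0.09, -1.77);  n_4 = (-0.9987, +0.0508)
∠(n_3, n_4) = 40.07°
δ = |180° − 40.07°| = 139.93°
139.93° > 2α = 73.74°  →  invalid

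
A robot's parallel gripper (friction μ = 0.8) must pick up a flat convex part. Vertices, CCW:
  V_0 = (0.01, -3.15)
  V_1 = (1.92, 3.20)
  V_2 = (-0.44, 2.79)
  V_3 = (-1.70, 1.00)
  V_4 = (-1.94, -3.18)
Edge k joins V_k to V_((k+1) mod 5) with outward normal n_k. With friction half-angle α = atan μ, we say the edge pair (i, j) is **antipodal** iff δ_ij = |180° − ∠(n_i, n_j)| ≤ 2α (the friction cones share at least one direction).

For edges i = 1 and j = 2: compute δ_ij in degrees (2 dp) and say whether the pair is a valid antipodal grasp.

δ = 135.00°, invalid

α = atan 0.8 = 38.66°;  2α = 77.32°
edge 1: e_1 = (-2.36, -0.41);  n_1 = (-0.1712, +0.9852)
edge 2: e_2 = (-1.26, -1.79);  n_2 = (-0.8177, +0.5756)
∠(n_1, n_2) = 45.00°
δ = |180° − 45.00°| = 135.00°
135.00° > 2α = 77.32°  →  invalid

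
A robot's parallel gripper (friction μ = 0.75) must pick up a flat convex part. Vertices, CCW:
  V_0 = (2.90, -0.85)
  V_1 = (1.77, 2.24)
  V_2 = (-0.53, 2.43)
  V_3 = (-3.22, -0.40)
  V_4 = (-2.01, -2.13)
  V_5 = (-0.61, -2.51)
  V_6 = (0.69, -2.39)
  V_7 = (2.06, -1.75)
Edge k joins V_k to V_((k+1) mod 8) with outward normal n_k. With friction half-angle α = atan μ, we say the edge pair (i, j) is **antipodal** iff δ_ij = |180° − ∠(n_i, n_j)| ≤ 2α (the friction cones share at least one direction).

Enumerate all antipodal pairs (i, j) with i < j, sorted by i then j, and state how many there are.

count = 12; pairs: (0,2), (0,3), (0,4), (1,3), (1,4), (1,5), (1,6), (1,7), (2,4), (2,5), (2,6), (2,7)

α = atan 0.75 = 36.87°;  2α = 73.74°
n_0 = (+0.9392, +0.3435)
n_1 = (+0.0823, +0.9966)
n_2 = (-0.7248, +0.6890)
n_3 = (-0.8195, -0.5731)
n_4 = (-0.2620, -0.9651)
n_5 = (+0.0919, -0.9958)
n_6 = (+0.4232, -0.9060)
n_7 = (+0.7311, -0.6823)
  (0,1): δ = 114.81°  ·
  (0,2): δ = 63.63°  ✓
  (0,3): δ = 14.88°  ✓
  (0,4): δ = 54.73°  ✓
  (0,5): δ = 75.19°  ·
  (0,6): δ = 94.95°  ·
  (0,7): δ = 116.89°  ·
  (1,2): δ = 128.82°  ·
  (1,3): δ = 50.31°  ✓
  (1,4): δ = 10.46°  ✓
  (1,5): δ = 10.00°  ✓
  (1,6): δ = 29.76°  ✓
  (1,7): δ = 51.70°  ✓
  (2,3): δ = 101.48°  ·
  (2,4): δ = 61.64°  ✓
  (2,5): δ = 41.18°  ✓
  (2,6): δ = 21.41°  ✓
  (2,7): δ = 0.52°  ✓
  (3,4): δ = 140.16°  ·
  (3,5): δ = 119.70°  ·
  (3,6): δ = 99.93°  ·
  (3,7): δ = 77.99°  ·
  (4,5): δ = 159.54°  ·
  (4,6): δ = 139.77°  ·
  (4,7): δ = 117.84°  ·
  (5,6): δ = 160.23°  ·
  (5,7): δ = 138.30°  ·
  (6,7): δ = 158.06°  ·
antipodal pairs: 12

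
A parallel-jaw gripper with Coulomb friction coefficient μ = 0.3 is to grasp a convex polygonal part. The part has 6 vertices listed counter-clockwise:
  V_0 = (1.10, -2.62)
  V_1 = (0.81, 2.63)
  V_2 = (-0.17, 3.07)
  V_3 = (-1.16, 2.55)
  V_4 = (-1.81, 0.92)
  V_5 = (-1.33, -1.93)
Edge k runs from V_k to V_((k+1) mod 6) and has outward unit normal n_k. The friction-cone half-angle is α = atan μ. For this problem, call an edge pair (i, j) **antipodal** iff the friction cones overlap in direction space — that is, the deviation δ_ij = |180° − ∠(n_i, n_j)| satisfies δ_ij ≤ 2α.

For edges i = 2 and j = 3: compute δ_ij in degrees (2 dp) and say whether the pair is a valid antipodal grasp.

α = atan 0.3 = 16.70°;  2α = 33.40°
edge 2: e_2 = (-0.99, -0.52);  n_2 = (-0.4650, +0.8853)
edge 3: e_3 = (-0.65, -1.63);  n_3 = (-0.9289, +0.3704)
∠(n_2, n_3) = 40.55°
δ = |180° − 40.55°| = 139.45°
139.45° > 2α = 33.40°  →  invalid

δ = 139.45°, invalid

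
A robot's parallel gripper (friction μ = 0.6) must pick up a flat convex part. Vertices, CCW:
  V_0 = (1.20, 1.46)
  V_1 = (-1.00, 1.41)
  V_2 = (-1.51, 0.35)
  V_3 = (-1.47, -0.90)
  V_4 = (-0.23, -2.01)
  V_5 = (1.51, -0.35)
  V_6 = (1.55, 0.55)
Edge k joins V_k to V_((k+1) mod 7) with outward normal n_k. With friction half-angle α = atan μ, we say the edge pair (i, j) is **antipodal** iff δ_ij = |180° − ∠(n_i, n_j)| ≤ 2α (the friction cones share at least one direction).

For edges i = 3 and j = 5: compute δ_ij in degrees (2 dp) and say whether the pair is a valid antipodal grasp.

δ = 50.71°, valid

α = atan 0.6 = 30.96°;  2α = 61.93°
edge 3: e_3 = (+1.24, -1.11);  n_3 = (-0.6670, -0.7451)
edge 5: e_5 = (+0.04, +0.90);  n_5 = (+0.9990, -0.0444)
∠(n_3, n_5) = 129.29°
δ = |180° − 129.29°| = 50.71°
50.71° ≤ 2α = 61.93°  →  valid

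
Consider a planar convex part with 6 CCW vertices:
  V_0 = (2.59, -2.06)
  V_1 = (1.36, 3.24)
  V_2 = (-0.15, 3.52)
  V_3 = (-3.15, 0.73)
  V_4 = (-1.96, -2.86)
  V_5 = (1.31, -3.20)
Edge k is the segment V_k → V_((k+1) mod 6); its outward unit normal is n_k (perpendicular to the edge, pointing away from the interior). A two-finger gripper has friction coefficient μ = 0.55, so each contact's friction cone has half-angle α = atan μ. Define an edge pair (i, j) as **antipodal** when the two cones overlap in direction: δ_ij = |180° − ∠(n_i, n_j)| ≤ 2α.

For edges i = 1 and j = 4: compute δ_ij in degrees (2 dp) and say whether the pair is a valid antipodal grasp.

α = atan 0.55 = 28.81°;  2α = 57.62°
edge 1: e_1 = (-1.51, +0.28);  n_1 = (+0.1823, +0.9832)
edge 4: e_4 = (+3.27, -0.34);  n_4 = (-0.1034, -0.9946)
∠(n_1, n_4) = 175.43°
δ = |180° − 175.43°| = 4.57°
4.57° ≤ 2α = 57.62°  →  valid

δ = 4.57°, valid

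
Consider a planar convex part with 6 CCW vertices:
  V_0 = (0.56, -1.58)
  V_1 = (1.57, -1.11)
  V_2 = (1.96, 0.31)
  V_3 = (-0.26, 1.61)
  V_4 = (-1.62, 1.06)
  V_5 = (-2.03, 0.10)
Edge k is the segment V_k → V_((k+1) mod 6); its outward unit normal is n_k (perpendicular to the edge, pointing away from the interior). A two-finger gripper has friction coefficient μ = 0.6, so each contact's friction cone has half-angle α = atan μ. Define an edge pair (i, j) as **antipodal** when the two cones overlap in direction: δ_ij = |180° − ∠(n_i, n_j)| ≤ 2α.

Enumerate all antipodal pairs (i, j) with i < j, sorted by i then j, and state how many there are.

count = 7; pairs: (0,2), (0,3), (0,4), (1,3), (1,4), (2,5), (3,5)

α = atan 0.6 = 30.96°;  2α = 61.93°
n_0 = (+0.4219, -0.9066)
n_1 = (+0.9643, -0.2648)
n_2 = (+0.5053, +0.8629)
n_3 = (-0.3749, +0.9271)
n_4 = (-0.9196, +0.3928)
n_5 = (-0.5442, -0.8390)
  (0,1): δ = 130.31°  ·
  (0,2): δ = 55.31°  ✓
  (0,3): δ = 2.94°  ✓
  (0,4): δ = 41.92°  ✓
  (0,5): δ = 122.08°  ·
  (1,2): δ = 105.00°  ·
  (1,3): δ = 52.62°  ✓
  (1,4): δ = 7.77°  ✓
  (1,5): δ = 72.39°  ·
  (2,3): δ = 127.63°  ·
  (2,4): δ = 82.77°  ·
  (2,5): δ = 2.62°  ✓
  (3,4): δ = 135.15°  ·
  (3,5): δ = 54.99°  ✓
  (4,5): δ = 99.84°  ·
antipodal pairs: 7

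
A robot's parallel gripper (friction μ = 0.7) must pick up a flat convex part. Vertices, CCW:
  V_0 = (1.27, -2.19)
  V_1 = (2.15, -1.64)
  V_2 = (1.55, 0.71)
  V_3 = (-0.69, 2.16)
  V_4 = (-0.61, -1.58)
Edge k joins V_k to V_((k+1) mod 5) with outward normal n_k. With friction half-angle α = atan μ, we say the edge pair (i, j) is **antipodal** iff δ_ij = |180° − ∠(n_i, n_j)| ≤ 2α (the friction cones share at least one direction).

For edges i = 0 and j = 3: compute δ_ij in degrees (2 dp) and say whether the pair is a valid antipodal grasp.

α = atan 0.7 = 34.99°;  2α = 69.98°
edge 0: e_0 = (+0.88, +0.55);  n_0 = (+0.5300, -0.8480)
edge 3: e_3 = (+0.08, -3.74);  n_3 = (-0.9998, -0.0214)
∠(n_0, n_3) = 120.78°
δ = |180° − 120.78°| = 59.22°
59.22° ≤ 2α = 69.98°  →  valid

δ = 59.22°, valid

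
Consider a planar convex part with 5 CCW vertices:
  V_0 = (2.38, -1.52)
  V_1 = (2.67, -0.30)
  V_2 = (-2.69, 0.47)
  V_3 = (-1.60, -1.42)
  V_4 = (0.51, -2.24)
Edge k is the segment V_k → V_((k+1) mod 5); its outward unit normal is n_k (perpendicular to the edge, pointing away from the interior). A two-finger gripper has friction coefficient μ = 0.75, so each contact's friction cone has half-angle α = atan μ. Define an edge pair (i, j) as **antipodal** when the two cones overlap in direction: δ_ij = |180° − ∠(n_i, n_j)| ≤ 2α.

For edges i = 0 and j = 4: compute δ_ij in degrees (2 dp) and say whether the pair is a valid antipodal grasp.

α = atan 0.75 = 36.87°;  2α = 73.74°
edge 0: e_0 = (+0.29, +1.22);  n_0 = (+0.9729, -0.2313)
edge 4: e_4 = (+1.87, +0.72);  n_4 = (+0.3593, -0.9332)
∠(n_0, n_4) = 55.57°
δ = |180° − 55.57°| = 124.43°
124.43° > 2α = 73.74°  →  invalid

δ = 124.43°, invalid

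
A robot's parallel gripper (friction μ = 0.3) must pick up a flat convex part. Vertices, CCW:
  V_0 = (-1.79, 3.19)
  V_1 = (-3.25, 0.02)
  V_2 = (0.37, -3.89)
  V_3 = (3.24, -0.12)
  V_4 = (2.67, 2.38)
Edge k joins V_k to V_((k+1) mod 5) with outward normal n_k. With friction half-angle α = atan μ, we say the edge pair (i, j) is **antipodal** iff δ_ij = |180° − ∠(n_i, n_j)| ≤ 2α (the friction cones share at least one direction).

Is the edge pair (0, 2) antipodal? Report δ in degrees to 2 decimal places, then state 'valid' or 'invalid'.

δ = 12.55°, valid

α = atan 0.3 = 16.70°;  2α = 33.40°
edge 0: e_0 = (-1.46, -3.17);  n_0 = (-0.9083, +0.4183)
edge 2: e_2 = (+2.87, +3.77);  n_2 = (+0.7957, -0.6057)
∠(n_0, n_2) = 167.45°
δ = |180° − 167.45°| = 12.55°
12.55° ≤ 2α = 33.40°  →  valid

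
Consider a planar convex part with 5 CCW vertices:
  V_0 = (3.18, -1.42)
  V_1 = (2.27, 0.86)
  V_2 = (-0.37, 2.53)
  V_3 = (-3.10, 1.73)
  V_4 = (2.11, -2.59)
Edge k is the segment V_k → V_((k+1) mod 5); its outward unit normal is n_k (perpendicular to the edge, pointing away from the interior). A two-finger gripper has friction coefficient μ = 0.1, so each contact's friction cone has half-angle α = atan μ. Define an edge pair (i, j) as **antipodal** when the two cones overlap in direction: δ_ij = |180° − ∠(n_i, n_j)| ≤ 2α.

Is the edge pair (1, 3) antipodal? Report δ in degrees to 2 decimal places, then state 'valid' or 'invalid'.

α = atan 0.1 = 5.71°;  2α = 11.42°
edge 1: e_1 = (-2.64, +1.67);  n_1 = (+0.5346, +0.8451)
edge 3: e_3 = (+5.21, -4.32);  n_3 = (-0.6383, -0.7698)
∠(n_1, n_3) = 172.65°
δ = |180° − 172.65°| = 7.35°
7.35° ≤ 2α = 11.42°  →  valid

δ = 7.35°, valid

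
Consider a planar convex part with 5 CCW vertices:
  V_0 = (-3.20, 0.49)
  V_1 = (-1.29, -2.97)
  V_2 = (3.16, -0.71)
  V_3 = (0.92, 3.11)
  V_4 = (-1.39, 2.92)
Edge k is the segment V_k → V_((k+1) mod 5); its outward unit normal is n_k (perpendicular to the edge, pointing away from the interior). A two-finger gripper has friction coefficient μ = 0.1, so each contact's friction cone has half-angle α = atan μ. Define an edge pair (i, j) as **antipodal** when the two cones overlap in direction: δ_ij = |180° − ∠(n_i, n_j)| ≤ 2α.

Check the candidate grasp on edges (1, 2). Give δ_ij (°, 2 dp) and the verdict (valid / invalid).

α = atan 0.1 = 5.71°;  2α = 11.42°
edge 1: e_1 = (+4.45, +2.26);  n_1 = (+0.4528, -0.8916)
edge 2: e_2 = (-2.24, +3.82);  n_2 = (+0.8626, +0.5058)
∠(n_1, n_2) = 93.46°
δ = |180° − 93.46°| = 86.54°
86.54° > 2α = 11.42°  →  invalid

δ = 86.54°, invalid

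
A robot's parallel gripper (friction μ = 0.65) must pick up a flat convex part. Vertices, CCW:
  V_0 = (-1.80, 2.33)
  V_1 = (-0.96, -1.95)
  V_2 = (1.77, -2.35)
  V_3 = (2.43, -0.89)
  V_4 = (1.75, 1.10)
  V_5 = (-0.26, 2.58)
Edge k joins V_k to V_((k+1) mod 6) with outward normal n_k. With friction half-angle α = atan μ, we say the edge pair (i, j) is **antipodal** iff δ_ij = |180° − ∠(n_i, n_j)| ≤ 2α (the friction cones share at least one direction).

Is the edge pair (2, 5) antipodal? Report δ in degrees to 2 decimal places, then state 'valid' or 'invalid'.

δ = 56.45°, valid

α = atan 0.65 = 33.02°;  2α = 66.05°
edge 2: e_2 = (+0.66, +1.46);  n_2 = (+0.9112, -0.4119)
edge 5: e_5 = (-1.54, -0.25);  n_5 = (-0.1602, +0.9871)
∠(n_2, n_5) = 123.55°
δ = |180° − 123.55°| = 56.45°
56.45° ≤ 2α = 66.05°  →  valid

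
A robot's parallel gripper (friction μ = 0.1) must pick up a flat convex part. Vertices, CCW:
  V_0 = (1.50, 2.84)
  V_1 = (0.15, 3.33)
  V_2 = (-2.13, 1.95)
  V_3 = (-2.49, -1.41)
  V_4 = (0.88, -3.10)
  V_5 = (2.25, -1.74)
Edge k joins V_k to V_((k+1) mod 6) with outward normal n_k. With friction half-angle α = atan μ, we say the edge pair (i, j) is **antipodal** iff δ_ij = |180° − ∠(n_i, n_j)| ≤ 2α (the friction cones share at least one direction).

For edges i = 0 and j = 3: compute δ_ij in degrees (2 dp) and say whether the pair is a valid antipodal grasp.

α = atan 0.1 = 5.71°;  2α = 11.42°
edge 0: e_0 = (-1.35, +0.49);  n_0 = (+0.3412, +0.9400)
edge 3: e_3 = (+3.37, -1.69);  n_3 = (-0.4483, -0.8939)
∠(n_0, n_3) = 173.32°
δ = |180° − 173.32°| = 6.68°
6.68° ≤ 2α = 11.42°  →  valid

δ = 6.68°, valid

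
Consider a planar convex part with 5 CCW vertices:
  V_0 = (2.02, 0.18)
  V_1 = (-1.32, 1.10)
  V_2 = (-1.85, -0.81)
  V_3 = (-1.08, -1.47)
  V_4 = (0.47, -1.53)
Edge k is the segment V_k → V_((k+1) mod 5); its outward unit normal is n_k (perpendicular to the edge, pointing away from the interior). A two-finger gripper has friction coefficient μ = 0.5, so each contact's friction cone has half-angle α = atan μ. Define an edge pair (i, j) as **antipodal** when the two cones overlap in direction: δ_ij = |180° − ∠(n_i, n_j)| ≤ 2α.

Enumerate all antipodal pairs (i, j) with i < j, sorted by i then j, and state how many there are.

count = 3; pairs: (0,2), (0,3), (1,4)

α = atan 0.5 = 26.57°;  2α = 53.13°
n_0 = (+0.2656, +0.9641)
n_1 = (-0.9636, +0.2674)
n_2 = (-0.6508, -0.7593)
n_3 = (-0.0387, -0.9993)
n_4 = (+0.7409, -0.6716)
  (0,1): δ = 90.11°  ·
  (0,2): δ = 25.20°  ✓
  (0,3): δ = 13.18°  ✓
  (0,4): δ = 63.21°  ·
  (1,2): δ = 115.09°  ·
  (1,3): δ = 76.71°  ·
  (1,4): δ = 26.68°  ✓
  (2,3): δ = 141.62°  ·
  (2,4): δ = 91.59°  ·
  (3,4): δ = 129.97°  ·
antipodal pairs: 3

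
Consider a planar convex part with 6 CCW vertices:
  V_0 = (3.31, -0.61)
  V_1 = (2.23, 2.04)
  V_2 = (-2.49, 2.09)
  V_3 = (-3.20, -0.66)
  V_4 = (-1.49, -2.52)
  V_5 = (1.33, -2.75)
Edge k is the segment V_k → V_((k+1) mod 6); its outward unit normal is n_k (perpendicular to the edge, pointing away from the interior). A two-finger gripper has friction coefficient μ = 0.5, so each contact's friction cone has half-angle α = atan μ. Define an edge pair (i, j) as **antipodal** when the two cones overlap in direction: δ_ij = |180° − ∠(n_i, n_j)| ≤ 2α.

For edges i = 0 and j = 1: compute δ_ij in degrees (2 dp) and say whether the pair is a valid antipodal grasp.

α = atan 0.5 = 26.57°;  2α = 53.13°
edge 0: e_0 = (-1.08, +2.65);  n_0 = (+0.9260, +0.3774)
edge 1: e_1 = (-4.72, +0.05);  n_1 = (+0.0106, +0.9999)
∠(n_0, n_1) = 67.22°
δ = |180° − 67.22°| = 112.78°
112.78° > 2α = 53.13°  →  invalid

δ = 112.78°, invalid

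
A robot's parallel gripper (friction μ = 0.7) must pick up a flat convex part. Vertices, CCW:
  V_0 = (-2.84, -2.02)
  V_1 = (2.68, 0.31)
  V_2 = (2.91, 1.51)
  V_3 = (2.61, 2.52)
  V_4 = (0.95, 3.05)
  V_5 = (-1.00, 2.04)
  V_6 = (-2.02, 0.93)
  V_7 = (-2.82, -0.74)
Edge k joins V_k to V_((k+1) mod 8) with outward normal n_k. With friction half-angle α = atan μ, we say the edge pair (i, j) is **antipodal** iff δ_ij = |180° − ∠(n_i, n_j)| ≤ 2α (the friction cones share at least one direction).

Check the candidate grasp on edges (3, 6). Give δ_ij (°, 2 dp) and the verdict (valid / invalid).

α = atan 0.7 = 34.99°;  2α = 69.98°
edge 3: e_3 = (-1.66, +0.53);  n_3 = (+0.3042, +0.9526)
edge 6: e_6 = (-0.80, -1.67);  n_6 = (-0.9019, +0.4320)
∠(n_3, n_6) = 82.11°
δ = |180° − 82.11°| = 97.89°
97.89° > 2α = 69.98°  →  invalid

δ = 97.89°, invalid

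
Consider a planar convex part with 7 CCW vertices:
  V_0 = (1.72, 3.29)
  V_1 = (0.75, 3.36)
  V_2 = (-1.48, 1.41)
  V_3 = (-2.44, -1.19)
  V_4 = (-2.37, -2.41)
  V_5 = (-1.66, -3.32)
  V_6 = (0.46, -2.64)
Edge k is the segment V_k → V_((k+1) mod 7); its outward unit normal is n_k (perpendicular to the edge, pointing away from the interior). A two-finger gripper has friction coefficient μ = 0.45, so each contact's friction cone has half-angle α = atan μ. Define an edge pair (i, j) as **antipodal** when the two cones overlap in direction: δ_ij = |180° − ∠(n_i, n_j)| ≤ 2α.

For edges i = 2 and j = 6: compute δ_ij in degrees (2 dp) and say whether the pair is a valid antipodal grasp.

δ = 8.27°, valid

α = atan 0.45 = 24.23°;  2α = 48.46°
edge 2: e_2 = (-0.96, -2.60);  n_2 = (-0.9381, +0.3464)
edge 6: e_6 = (+1.26, +5.93);  n_6 = (+0.9782, -0.2078)
∠(n_2, n_6) = 171.73°
δ = |180° − 171.73°| = 8.27°
8.27° ≤ 2α = 48.46°  →  valid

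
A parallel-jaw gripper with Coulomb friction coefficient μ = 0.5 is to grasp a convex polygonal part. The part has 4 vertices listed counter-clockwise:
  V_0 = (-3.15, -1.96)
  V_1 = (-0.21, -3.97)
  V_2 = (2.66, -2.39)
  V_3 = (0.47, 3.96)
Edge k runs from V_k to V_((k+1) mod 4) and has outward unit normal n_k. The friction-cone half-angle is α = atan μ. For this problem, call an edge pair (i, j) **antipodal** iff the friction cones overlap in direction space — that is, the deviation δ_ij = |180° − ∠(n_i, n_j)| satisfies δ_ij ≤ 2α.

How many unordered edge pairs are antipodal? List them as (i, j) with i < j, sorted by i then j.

α = atan 0.5 = 26.57°;  2α = 53.13°
n_0 = (-0.5644, -0.8255)
n_1 = (+0.4823, -0.8760)
n_2 = (+0.9454, +0.3260)
n_3 = (-0.8531, +0.5217)
  (0,1): δ = 116.81°  ·
  (0,2): δ = 36.61°  ✓
  (0,3): δ = 92.91°  ·
  (1,2): δ = 99.81°  ·
  (1,3): δ = 29.72°  ✓
  (2,3): δ = 50.47°  ✓
antipodal pairs: 3

count = 3; pairs: (0,2), (1,3), (2,3)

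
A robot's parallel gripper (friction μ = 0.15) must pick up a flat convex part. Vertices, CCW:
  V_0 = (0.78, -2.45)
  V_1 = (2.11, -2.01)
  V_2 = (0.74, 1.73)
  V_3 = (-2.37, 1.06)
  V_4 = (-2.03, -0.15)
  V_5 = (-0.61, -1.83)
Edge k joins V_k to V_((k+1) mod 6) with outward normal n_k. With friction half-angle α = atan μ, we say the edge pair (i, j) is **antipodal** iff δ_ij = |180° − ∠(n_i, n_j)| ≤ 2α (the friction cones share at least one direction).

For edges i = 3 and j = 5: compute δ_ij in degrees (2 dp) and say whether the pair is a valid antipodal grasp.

α = atan 0.15 = 8.53°;  2α = 17.06°
edge 3: e_3 = (+0.34, -1.21);  n_3 = (-0.9627, -0.2705)
edge 5: e_5 = (+1.39, -0.62);  n_5 = (-0.4074, -0.9133)
∠(n_3, n_5) = 50.27°
δ = |180° − 50.27°| = 129.73°
129.73° > 2α = 17.06°  →  invalid

δ = 129.73°, invalid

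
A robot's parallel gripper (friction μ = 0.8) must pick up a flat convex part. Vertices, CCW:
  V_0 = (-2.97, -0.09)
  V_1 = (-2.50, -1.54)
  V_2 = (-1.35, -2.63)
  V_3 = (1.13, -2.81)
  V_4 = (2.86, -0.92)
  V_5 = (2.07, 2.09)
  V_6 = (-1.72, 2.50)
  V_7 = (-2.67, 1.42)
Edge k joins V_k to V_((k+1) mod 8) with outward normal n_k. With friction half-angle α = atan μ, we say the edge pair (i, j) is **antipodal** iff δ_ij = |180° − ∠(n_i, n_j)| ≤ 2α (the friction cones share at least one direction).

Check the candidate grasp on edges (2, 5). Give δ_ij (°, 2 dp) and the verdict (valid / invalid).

α = atan 0.8 = 38.66°;  2α = 77.32°
edge 2: e_2 = (+2.48, -0.18);  n_2 = (-0.0724, -0.9974)
edge 5: e_5 = (-3.79, +0.41);  n_5 = (+0.1076, +0.9942)
∠(n_2, n_5) = 177.98°
δ = |180° − 177.98°| = 2.02°
2.02° ≤ 2α = 77.32°  →  valid

δ = 2.02°, valid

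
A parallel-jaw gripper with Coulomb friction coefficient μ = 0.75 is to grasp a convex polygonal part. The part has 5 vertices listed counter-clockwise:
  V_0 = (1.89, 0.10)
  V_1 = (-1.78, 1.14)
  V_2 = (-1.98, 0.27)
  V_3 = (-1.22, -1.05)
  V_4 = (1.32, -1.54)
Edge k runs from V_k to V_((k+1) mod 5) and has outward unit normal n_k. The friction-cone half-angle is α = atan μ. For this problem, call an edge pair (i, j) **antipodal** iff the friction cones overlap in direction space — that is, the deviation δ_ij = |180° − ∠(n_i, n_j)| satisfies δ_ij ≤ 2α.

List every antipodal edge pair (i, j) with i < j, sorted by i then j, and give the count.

count = 4; pairs: (0,2), (0,3), (1,4), (2,4)

α = atan 0.75 = 36.87°;  2α = 73.74°
n_0 = (+0.2726, +0.9621)
n_1 = (-0.9746, +0.2240)
n_2 = (-0.8666, -0.4990)
n_3 = (-0.1894, -0.9819)
n_4 = (+0.9446, -0.3283)
  (0,1): δ = 87.12°  ·
  (0,2): δ = 44.25°  ✓
  (0,3): δ = 4.90°  ✓
  (0,4): δ = 86.66°  ·
  (1,2): δ = 137.12°  ·
  (1,3): δ = 87.97°  ·
  (1,4): δ = 6.22°  ✓
  (2,3): δ = 130.85°  ·
  (2,4): δ = 49.10°  ✓
  (3,4): δ = 98.25°  ·
antipodal pairs: 4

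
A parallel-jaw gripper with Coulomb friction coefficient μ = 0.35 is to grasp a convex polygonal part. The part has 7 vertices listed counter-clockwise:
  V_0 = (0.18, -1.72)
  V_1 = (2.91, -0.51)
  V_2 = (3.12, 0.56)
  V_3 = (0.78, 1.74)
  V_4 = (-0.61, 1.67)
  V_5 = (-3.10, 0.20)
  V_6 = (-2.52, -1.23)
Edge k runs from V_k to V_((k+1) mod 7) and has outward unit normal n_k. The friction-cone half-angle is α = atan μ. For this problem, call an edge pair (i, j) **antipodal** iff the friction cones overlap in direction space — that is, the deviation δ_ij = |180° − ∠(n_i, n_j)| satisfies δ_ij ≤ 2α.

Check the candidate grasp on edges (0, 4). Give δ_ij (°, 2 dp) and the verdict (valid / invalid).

δ = 6.65°, valid

α = atan 0.35 = 19.29°;  2α = 38.58°
edge 0: e_0 = (+2.73, +1.21);  n_0 = (+0.4052, -0.9142)
edge 4: e_4 = (-2.49, -1.47);  n_4 = (-0.5084, +0.8611)
∠(n_0, n_4) = 173.35°
δ = |180° − 173.35°| = 6.65°
6.65° ≤ 2α = 38.58°  →  valid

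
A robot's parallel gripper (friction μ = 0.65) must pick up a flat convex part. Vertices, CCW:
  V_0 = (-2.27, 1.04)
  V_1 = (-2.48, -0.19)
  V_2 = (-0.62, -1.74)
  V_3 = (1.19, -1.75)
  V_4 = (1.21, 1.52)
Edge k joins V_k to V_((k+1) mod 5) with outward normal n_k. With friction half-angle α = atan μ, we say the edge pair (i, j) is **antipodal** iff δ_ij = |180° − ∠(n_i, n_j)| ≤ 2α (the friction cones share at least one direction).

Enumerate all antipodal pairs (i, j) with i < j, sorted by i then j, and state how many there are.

α = atan 0.65 = 33.02°;  2α = 66.05°
n_0 = (-0.9857, +0.1683)
n_1 = (-0.6402, -0.7682)
n_2 = (-0.0055, -1.0000)
n_3 = (+1.0000, -0.0061)
n_4 = (-0.1366, +0.9906)
  (0,1): δ = 120.12°  ·
  (0,2): δ = 80.63°  ·
  (0,3): δ = 9.34°  ✓
  (0,4): δ = 107.54°  ·
  (1,2): δ = 140.51°  ·
  (1,3): δ = 50.54°  ✓
  (1,4): δ = 47.66°  ✓
  (2,3): δ = 90.03°  ·
  (2,4): δ = 8.17°  ✓
  (3,4): δ = 81.80°  ·
antipodal pairs: 4

count = 4; pairs: (0,3), (1,3), (1,4), (2,4)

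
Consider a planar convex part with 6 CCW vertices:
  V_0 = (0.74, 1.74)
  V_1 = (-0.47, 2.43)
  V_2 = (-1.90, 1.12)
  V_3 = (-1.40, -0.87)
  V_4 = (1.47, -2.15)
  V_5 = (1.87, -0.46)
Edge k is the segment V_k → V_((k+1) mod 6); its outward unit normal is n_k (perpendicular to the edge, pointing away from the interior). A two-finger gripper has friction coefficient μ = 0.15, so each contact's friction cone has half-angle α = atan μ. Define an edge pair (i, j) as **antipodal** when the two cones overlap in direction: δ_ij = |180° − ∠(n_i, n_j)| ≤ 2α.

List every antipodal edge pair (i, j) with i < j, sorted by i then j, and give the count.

α = atan 0.15 = 8.53°;  2α = 17.06°
n_0 = (+0.4954, +0.8687)
n_1 = (-0.6755, +0.7374)
n_2 = (-0.9699, -0.2437)
n_3 = (-0.4073, -0.9133)
n_4 = (+0.9731, -0.2303)
n_5 = (+0.8895, +0.4569)
  (0,1): δ = 107.81°  ·
  (0,2): δ = 46.20°  ·
  (0,3): δ = 5.66°  ✓
  (0,4): δ = 106.38°  ·
  (0,5): δ = 146.88°  ·
  (1,2): δ = 118.39°  ·
  (1,3): δ = 66.53°  ·
  (1,4): δ = 34.19°  ·
  (1,5): δ = 74.69°  ·
  (2,3): δ = 128.14°  ·
  (2,4): δ = 27.42°  ·
  (2,5): δ = 13.08°  ✓
  (3,4): δ = 79.28°  ·
  (3,5): δ = 38.78°  ·
  (4,5): δ = 139.50°  ·
antipodal pairs: 2

count = 2; pairs: (0,3), (2,5)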